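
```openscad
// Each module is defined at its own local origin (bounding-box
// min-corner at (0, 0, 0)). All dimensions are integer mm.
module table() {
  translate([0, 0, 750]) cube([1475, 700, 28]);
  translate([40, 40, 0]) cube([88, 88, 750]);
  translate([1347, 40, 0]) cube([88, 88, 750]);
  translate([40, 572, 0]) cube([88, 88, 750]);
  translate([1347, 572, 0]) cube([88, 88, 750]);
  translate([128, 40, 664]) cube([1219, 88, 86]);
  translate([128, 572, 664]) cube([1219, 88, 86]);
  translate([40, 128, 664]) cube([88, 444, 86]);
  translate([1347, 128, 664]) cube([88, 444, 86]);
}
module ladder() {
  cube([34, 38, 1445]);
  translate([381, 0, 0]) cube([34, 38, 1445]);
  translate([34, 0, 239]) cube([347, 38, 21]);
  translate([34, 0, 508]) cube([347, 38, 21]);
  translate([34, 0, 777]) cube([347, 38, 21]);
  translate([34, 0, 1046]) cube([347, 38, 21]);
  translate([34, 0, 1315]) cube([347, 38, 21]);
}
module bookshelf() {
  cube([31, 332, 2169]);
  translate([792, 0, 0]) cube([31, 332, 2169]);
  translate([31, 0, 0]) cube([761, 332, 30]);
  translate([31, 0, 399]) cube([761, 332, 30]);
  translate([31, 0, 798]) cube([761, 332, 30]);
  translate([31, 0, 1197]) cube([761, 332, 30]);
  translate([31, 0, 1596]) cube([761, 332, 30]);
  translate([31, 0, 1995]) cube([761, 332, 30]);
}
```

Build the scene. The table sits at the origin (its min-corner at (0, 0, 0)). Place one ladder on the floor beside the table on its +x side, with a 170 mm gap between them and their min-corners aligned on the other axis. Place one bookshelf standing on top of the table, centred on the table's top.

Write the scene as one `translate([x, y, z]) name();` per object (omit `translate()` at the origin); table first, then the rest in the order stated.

table();
translate([1645, 0, 0]) ladder();
translate([326, 184, 778]) bookshelf();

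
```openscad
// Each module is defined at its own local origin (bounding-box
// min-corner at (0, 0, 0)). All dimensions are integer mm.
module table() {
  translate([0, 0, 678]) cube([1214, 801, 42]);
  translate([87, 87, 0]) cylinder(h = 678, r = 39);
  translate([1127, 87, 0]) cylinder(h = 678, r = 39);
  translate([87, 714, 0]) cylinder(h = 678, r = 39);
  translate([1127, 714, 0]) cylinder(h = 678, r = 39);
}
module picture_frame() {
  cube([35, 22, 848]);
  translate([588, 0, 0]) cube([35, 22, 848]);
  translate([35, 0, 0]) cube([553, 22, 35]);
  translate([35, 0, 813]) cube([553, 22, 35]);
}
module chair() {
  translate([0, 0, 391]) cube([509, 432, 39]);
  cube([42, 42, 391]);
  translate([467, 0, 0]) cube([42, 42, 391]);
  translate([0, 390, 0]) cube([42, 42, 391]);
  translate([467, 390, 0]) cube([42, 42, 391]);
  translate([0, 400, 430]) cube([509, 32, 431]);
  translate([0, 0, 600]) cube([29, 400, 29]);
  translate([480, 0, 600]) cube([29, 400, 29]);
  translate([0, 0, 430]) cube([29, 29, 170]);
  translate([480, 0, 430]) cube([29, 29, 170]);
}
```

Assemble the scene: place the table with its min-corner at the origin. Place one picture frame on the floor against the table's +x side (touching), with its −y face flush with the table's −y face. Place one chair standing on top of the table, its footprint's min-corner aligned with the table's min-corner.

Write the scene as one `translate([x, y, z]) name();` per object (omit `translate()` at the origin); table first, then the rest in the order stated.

table();
translate([1214, 0, 0]) picture_frame();
translate([0, 0, 720]) chair();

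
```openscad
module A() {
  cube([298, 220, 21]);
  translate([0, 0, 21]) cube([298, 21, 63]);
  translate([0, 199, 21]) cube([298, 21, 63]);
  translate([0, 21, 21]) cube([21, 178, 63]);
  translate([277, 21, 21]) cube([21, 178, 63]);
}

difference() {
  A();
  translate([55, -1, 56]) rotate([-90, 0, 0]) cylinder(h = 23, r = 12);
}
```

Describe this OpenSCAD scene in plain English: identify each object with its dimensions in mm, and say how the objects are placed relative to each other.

A is an open-topped rectangular box: outside dimensions 298×220×84 mm, with a uniform wall and base thickness of 21 mm. The base is a full 298×220 slab on the floor; four walls sit on top of the base. The front and back walls (the −y and +y sides) span the full width; the two side walls fit between them.

The open box has a circular hole of radius 12 mm through its front wall, centred at (x = 55, z = 56).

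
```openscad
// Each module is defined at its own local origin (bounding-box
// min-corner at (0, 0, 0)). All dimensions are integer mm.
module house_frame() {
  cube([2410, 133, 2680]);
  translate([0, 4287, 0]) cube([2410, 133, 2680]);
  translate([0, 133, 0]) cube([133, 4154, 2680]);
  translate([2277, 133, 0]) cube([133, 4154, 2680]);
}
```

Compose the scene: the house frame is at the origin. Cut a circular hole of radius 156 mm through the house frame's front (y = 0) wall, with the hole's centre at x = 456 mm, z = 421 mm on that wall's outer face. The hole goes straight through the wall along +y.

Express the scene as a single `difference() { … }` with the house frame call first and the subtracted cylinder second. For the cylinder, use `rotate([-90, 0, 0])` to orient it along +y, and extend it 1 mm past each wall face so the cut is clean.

difference() {
  house_frame();
  translate([456, -1, 421]) rotate([-90, 0, 0]) cylinder(h = 135, r = 156);
}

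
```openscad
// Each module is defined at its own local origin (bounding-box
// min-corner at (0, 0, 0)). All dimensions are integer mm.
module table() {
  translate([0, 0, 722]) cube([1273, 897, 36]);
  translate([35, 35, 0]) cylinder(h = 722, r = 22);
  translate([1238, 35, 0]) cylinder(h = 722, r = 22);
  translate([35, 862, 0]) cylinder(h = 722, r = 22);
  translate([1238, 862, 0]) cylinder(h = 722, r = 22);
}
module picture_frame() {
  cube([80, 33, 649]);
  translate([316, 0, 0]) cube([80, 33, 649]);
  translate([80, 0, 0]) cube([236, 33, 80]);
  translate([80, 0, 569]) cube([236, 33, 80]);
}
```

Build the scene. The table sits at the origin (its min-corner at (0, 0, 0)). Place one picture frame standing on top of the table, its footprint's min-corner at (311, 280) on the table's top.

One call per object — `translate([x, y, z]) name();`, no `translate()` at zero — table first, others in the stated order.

table();
translate([311, 280, 758]) picture_frame();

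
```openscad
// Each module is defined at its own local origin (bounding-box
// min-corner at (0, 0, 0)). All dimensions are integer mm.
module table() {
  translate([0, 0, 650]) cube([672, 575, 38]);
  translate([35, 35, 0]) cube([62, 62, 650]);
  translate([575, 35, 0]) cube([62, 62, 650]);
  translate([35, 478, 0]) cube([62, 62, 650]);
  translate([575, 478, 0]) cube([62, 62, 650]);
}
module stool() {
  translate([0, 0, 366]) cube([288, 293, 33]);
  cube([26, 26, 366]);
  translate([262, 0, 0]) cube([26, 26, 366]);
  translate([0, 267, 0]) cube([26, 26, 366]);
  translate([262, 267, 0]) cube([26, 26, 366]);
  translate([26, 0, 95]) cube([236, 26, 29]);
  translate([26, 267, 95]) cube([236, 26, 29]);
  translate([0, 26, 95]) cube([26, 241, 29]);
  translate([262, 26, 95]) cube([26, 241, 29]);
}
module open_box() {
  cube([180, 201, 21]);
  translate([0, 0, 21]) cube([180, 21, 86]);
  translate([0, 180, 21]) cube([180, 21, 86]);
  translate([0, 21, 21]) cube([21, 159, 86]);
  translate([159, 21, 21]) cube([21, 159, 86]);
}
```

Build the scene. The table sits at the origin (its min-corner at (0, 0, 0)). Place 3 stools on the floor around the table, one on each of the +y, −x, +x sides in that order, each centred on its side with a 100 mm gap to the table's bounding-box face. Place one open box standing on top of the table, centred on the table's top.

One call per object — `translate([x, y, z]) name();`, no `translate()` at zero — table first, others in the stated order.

table();
translate([192, 675, 0]) stool();
translate([-388, 141, 0]) stool();
translate([772, 141, 0]) stool();
translate([246, 187, 688]) open_box();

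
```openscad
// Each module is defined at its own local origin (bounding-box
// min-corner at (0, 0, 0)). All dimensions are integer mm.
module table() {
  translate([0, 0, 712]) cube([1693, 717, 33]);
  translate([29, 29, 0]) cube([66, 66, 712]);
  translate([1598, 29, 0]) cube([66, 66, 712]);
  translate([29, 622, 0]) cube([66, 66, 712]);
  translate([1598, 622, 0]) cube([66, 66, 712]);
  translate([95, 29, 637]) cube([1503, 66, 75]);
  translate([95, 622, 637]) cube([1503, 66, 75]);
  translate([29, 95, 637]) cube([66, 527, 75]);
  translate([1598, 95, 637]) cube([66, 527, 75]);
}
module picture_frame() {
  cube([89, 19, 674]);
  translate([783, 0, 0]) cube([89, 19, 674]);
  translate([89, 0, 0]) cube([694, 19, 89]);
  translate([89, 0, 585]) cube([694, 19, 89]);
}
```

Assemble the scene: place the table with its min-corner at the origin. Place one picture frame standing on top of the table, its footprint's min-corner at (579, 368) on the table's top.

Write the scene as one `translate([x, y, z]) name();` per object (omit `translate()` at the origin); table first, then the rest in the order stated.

table();
translate([579, 368, 745]) picture_frame();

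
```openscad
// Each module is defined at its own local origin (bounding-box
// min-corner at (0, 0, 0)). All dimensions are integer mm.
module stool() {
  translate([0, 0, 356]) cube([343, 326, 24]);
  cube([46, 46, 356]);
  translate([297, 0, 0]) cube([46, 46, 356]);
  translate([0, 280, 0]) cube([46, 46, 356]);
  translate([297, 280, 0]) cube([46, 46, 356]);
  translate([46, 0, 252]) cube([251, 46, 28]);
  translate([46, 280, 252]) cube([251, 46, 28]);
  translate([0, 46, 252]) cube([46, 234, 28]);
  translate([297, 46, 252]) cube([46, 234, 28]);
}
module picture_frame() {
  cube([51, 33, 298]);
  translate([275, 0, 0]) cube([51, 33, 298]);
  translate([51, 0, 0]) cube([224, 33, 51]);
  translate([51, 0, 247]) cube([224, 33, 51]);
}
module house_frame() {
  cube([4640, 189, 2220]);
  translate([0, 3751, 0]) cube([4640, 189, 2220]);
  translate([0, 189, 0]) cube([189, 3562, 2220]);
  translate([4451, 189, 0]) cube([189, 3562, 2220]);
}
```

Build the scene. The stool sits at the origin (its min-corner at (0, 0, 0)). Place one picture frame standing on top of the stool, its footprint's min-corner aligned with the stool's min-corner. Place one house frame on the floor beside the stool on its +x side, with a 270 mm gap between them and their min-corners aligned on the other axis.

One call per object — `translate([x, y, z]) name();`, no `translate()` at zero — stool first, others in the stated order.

stool();
translate([0, 0, 380]) picture_frame();
translate([613, 0, 0]) house_frame();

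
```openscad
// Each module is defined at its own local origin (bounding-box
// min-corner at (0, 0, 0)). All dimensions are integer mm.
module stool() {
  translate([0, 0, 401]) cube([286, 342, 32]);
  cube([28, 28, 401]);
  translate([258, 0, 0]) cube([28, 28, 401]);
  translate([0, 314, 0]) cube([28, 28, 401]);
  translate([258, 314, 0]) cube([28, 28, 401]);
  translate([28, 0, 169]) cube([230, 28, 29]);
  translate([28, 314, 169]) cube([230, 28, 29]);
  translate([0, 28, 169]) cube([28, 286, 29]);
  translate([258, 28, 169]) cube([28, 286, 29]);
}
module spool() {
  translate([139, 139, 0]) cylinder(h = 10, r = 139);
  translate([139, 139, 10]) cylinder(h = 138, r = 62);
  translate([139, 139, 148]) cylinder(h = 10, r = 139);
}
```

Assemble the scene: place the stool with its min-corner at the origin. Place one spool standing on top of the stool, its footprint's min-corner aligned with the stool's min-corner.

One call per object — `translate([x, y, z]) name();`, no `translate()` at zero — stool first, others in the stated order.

stool();
translate([0, 0, 433]) spool();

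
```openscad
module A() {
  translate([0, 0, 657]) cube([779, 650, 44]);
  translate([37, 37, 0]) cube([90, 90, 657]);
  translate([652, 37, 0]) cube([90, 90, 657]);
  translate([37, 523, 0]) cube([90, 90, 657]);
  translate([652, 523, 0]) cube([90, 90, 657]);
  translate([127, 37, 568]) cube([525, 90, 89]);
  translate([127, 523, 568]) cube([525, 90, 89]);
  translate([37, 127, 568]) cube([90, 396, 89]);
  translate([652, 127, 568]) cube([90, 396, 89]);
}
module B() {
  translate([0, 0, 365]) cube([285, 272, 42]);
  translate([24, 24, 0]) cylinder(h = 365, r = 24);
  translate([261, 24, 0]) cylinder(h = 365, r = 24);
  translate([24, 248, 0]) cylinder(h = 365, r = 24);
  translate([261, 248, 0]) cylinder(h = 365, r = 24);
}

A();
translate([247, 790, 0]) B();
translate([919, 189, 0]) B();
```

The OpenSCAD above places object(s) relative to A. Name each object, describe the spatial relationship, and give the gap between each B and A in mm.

A is a table. B is a stool. Two stools sit around the table at the +y, +x sides. The gap between each stool and the table is 140 mm.

Each stool's nearest face is 140 mm from the table's bounding box.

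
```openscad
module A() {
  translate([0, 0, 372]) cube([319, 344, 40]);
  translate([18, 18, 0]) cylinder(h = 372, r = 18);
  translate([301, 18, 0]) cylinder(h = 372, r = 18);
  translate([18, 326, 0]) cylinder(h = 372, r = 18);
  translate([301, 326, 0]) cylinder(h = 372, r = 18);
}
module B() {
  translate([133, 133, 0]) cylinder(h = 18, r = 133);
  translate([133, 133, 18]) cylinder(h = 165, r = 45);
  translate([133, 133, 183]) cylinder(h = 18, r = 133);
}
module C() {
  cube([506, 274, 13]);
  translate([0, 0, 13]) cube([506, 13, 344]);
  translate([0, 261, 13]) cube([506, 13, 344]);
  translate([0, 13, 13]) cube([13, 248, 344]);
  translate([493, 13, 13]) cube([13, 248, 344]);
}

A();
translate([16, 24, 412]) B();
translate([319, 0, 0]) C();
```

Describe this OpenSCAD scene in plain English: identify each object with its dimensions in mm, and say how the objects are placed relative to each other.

A is a four-legged stool. The seat is 319×344 mm, 40 mm thick, top at z = 412 mm. It stands on four round legs, each 36 mm in diameter, from z = 0 to the seat underside, each leg's axis is inset half a diameter from the nearest pair of seat edges (so the leg's bounding box is flush with the corner).

B is a spool: two coaxial disc flanges of radius 133 mm and thickness 18 mm, joined by a core cylinder of radius 45 mm and height 165 mm. The lower flange rests on z = 0 and the three cylinders share a vertical axis.

C is an open-topped rectangular box: outside dimensions 506×274×357 mm, with a uniform wall and base thickness of 13 mm. The base is a full 506×274 slab on the floor; four walls sit on top of the base. The front and back walls (the −y and +y sides) span the full width; the two side walls fit between them.

The spool is on top of the stool. The open box is against the stool's +x side, with their −y faces flush.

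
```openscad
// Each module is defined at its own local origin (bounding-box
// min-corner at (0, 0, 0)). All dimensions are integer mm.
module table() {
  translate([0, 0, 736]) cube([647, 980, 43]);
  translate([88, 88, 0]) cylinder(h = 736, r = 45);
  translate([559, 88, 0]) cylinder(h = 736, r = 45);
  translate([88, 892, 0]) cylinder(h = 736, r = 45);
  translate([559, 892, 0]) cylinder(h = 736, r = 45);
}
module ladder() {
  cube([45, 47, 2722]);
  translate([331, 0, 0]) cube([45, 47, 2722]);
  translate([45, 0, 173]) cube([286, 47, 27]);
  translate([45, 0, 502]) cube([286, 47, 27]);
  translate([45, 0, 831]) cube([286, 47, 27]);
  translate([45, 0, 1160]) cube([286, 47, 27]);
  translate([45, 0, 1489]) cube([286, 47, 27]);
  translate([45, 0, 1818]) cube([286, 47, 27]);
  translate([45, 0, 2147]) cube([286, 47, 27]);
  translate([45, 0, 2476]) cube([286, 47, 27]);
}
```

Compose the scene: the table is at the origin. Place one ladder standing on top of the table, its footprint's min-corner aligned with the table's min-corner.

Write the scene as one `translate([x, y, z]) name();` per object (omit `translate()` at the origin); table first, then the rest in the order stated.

table();
translate([0, 0, 779]) ladder();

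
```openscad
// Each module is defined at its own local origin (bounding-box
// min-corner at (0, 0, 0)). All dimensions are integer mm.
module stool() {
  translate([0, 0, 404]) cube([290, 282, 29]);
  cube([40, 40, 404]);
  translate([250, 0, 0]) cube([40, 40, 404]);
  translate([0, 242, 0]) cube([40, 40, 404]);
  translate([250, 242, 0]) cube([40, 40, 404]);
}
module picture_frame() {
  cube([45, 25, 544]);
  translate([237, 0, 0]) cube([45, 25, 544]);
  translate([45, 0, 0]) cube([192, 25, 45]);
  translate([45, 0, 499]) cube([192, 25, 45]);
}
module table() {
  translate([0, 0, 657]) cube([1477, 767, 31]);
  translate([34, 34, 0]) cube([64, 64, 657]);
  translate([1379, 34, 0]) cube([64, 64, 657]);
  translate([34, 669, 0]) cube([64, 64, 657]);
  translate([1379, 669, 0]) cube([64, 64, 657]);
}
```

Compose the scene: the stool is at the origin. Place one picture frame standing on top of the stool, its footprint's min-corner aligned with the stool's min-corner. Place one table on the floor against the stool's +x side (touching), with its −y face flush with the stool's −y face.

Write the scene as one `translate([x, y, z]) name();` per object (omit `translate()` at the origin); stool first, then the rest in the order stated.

stool();
translate([0, 0, 433]) picture_frame();
translate([290, 0, 0]) table();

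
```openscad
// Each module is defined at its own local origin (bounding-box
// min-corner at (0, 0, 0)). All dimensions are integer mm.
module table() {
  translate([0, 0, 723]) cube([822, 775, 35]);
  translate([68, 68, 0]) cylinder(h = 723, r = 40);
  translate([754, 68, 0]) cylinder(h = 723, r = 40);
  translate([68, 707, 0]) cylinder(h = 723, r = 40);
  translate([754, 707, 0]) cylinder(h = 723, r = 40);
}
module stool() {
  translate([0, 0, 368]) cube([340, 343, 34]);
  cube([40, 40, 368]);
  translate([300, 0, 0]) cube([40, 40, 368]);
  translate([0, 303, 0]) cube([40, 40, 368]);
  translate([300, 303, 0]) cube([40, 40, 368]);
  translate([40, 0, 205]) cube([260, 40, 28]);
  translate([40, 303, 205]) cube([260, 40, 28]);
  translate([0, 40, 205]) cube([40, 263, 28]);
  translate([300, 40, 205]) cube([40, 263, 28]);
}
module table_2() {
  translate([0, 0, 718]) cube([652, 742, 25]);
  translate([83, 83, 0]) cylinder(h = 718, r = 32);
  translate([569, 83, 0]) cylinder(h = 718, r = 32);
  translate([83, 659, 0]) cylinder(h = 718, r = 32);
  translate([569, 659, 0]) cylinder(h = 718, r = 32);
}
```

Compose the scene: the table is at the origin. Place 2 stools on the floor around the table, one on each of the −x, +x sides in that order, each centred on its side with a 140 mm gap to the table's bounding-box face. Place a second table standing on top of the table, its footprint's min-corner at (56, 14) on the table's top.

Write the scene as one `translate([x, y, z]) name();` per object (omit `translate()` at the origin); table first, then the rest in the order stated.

table();
translate([-480, 216, 0]) stool();
translate([962, 216, 0]) stool();
translate([56, 14, 758]) table_2();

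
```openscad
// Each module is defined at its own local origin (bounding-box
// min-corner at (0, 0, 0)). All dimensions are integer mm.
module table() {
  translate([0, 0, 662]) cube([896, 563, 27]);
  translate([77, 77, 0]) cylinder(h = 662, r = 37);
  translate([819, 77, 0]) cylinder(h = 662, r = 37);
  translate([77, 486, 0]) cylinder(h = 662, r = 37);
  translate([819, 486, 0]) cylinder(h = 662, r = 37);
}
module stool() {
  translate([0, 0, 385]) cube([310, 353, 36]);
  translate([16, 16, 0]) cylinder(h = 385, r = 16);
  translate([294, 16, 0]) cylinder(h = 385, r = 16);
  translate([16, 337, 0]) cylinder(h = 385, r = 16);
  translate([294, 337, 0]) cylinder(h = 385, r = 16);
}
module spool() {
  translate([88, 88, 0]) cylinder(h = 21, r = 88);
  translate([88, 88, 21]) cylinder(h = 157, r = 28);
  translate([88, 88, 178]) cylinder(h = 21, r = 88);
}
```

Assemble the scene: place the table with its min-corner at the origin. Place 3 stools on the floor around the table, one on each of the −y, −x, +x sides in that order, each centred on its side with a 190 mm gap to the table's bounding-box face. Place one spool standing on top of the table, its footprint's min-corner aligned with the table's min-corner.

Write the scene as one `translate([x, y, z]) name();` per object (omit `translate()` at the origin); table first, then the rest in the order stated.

table();
translate([293, -543, 0]) stool();
translate([-500, 105, 0]) stool();
translate([1086, 105, 0]) stool();
translate([0, 0, 689]) spool();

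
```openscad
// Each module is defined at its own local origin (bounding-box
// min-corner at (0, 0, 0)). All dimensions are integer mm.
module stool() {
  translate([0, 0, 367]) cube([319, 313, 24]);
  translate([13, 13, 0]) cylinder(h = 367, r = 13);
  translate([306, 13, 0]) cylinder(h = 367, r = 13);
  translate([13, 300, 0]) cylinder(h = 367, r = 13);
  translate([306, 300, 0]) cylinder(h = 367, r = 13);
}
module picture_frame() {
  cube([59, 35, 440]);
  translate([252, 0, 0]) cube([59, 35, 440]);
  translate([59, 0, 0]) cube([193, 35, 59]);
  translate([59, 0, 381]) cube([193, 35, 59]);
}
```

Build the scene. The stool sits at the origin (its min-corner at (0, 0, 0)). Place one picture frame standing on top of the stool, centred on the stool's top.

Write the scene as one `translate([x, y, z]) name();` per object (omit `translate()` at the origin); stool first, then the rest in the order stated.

stool();
translate([4, 139, 391]) picture_frame();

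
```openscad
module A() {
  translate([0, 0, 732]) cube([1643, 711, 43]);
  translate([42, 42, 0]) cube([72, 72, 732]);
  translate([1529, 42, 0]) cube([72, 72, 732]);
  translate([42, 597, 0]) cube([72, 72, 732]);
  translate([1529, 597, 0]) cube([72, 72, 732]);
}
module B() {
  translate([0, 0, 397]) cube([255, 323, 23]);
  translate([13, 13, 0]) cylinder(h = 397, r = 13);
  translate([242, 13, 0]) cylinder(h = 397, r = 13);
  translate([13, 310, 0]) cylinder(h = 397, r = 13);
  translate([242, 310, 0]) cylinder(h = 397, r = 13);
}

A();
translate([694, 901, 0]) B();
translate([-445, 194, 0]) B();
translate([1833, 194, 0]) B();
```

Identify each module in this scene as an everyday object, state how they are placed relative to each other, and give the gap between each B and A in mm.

A is a table. B is a stool. Three stools sit around the table at the +y, −x, +x sides. The gap between each stool and the table is 190 mm.

Each stool's nearest face is 190 mm from the table's bounding box.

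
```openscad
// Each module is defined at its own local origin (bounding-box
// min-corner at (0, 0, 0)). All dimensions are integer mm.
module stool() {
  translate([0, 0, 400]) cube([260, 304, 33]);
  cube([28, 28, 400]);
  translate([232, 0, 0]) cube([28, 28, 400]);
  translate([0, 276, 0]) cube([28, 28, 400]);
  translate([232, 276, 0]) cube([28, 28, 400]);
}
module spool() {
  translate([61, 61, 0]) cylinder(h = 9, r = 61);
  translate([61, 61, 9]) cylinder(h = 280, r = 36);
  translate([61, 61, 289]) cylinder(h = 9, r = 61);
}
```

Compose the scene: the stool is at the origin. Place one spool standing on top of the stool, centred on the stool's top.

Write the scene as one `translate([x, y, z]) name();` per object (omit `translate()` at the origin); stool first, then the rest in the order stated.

stool();
translate([69, 91, 433]) spool();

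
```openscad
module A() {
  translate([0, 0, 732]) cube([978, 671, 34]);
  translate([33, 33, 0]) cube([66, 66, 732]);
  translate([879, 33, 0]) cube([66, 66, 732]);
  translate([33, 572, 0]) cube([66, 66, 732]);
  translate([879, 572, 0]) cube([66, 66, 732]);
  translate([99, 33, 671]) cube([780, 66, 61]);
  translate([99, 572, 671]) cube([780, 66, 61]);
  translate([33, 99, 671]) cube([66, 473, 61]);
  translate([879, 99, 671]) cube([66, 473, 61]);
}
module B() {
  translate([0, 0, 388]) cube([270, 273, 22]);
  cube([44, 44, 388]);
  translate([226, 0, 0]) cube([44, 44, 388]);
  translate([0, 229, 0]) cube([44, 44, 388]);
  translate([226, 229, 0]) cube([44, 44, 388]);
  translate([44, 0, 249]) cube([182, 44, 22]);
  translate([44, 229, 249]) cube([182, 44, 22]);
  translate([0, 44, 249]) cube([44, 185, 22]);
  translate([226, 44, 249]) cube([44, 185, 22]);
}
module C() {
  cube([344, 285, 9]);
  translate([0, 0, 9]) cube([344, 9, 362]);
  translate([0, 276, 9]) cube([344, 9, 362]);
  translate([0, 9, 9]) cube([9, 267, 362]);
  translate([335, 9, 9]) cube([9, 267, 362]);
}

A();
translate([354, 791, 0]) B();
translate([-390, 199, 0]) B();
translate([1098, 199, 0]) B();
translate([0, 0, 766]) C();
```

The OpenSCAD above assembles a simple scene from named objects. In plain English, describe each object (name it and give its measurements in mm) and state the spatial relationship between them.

A is a table: top 978 mm (x) × 671 mm (y), 34 mm thick, upper face at z = 766 mm, on four 66×66 mm square legs, each inset 33 mm from the nearest pair of top edges, running from z = 0 to the bottom of the top. Four apron rails, 66 mm thick and 61 mm tall, run between adjacent legs with their top edges flush with the underside of the top and their outer faces flush with the legs' outer faces.

B is a four-legged stool. The seat is 270×273 mm, 22 mm thick, top at z = 410 mm. It stands on four square legs, each 44×44 mm in cross-section, from z = 0 to the seat underside, each flush with a corner of the seat. Four stretchers, 44 mm wide and 22 mm tall, connect adjacent legs with their undersides at z = 249 mm, each running between the inner faces of the legs it joins and aligned with the legs' outer faces on the other axis.

C is an open-topped rectangular box: outside dimensions 344×285×371 mm, with a uniform wall and base thickness of 9 mm. The base is a full 344×285 slab on the floor; four walls sit on top of the base. The front and back walls (the −y and +y sides) span the full width; the two side walls fit between them.

Three stools sit around the table at the +y, −x, +x sides. The open box is on top of the table.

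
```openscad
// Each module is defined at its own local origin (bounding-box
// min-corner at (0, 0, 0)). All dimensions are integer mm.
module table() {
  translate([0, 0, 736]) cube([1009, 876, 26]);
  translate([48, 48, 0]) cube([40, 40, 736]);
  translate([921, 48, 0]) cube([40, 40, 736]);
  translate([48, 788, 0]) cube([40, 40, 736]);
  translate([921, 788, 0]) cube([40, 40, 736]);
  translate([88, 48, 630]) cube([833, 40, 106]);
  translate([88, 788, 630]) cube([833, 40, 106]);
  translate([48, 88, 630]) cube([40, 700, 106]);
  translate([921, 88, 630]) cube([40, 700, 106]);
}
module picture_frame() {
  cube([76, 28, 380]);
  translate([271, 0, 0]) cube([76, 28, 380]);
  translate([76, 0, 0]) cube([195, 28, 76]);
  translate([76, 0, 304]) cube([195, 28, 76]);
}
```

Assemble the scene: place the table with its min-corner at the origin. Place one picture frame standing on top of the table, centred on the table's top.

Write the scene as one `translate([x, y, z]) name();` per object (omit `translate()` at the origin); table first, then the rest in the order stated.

table();
translate([331, 424, 762]) picture_frame();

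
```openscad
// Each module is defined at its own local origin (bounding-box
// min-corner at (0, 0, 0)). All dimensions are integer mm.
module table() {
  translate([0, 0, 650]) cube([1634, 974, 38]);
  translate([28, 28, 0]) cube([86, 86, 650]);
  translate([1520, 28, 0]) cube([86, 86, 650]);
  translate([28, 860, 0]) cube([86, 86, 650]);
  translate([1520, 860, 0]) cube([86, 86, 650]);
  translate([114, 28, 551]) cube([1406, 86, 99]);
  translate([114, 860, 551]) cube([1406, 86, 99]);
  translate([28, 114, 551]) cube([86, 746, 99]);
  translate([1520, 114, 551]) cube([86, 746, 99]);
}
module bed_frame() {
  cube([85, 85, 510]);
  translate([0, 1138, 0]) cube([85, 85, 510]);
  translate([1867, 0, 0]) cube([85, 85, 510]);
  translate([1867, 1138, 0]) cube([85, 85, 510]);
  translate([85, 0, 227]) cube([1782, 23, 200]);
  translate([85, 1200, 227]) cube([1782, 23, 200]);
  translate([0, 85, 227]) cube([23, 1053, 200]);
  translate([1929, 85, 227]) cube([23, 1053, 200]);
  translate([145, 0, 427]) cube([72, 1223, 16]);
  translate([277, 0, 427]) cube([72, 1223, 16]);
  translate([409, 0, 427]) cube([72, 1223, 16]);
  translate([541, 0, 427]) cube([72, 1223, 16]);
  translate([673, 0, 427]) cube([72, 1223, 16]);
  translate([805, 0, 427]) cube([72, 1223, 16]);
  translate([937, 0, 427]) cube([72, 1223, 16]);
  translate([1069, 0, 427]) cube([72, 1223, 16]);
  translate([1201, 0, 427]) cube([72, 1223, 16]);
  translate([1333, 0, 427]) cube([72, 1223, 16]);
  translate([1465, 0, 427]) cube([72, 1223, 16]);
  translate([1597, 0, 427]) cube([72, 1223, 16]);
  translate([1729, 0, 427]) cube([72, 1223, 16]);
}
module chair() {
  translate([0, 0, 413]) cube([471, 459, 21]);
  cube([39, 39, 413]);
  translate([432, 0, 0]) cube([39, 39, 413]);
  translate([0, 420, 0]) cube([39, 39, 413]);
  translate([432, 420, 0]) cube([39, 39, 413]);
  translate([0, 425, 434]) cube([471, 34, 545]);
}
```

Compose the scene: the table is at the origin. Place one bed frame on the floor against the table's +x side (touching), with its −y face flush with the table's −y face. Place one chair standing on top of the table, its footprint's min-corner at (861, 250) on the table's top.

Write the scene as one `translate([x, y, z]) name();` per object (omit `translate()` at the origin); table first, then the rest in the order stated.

table();
translate([1634, 0, 0]) bed_frame();
translate([861, 250, 688]) chair();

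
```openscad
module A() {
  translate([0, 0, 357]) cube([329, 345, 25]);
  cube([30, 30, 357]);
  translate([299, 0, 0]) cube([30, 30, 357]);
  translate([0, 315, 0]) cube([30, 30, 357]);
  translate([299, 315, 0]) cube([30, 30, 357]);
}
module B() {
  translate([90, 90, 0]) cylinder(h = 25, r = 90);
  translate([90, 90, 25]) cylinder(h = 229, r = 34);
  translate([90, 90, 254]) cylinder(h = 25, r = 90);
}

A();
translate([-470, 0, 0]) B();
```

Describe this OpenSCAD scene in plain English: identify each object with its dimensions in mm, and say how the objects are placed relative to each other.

A is a four-legged stool. The seat is a 329×345×25 mm slab whose top surface is at z = 382 mm; four square legs, each 30×30 mm in cross-section, run from the floor (z = 0) to the underside of the seat, each flush with a corner of the seat.

B is a spool: two coaxial disc flanges of radius 90 mm and thickness 25 mm, joined by a core cylinder of radius 34 mm and height 229 mm. The lower flange rests on z = 0 and the three cylinders share a vertical axis.

The spool is on the floor beside the stool on its −x side.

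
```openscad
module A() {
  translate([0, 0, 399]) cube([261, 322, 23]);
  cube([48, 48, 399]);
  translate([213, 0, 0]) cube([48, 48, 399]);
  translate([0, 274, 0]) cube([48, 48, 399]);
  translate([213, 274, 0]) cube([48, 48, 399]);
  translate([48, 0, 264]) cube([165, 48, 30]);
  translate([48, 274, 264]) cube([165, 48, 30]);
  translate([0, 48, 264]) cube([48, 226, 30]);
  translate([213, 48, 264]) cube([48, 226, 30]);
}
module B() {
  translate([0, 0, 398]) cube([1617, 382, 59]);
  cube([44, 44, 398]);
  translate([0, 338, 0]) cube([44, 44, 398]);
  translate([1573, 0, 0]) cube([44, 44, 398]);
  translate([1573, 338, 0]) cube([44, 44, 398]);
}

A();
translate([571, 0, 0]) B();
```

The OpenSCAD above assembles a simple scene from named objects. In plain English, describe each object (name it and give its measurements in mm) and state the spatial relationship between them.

A is a four-legged stool. The seat is 261×322 mm, 23 mm thick, top at z = 422 mm. It stands on four square legs, each 48×48 mm in cross-section, from z = 0 to the seat underside, each flush with a corner of the seat. Four stretchers, 48 mm wide and 30 mm tall, connect adjacent legs with their undersides at z = 264 mm, each running between the inner faces of the legs it joins and aligned with the legs' outer faces on the other axis.

B is a bench: a 1617×382 mm seat slab, 59 mm thick, top at z = 457 mm, on four 44×44 mm square legs flush with the seat corners and standing on z = 0.

The bench is on the floor beside the stool on its +x side.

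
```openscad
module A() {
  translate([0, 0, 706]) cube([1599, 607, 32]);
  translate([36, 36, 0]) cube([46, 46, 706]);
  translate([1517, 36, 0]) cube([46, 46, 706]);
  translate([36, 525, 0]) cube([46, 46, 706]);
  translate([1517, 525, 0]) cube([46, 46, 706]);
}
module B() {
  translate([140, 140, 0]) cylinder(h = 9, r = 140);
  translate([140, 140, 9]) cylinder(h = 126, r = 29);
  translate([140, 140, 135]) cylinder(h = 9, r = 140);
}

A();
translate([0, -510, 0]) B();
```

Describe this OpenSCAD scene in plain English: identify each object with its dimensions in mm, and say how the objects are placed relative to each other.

A is a table with a 1599×607 mm rectangular top, 32 mm thick, top surface at z = 738 mm, supported by four 46×46 mm square legs, each inset 36 mm from the nearest pair of top edges, running from the floor.

B is a spool: two coaxial disc flanges of radius 140 mm and thickness 9 mm, joined by a core cylinder of radius 29 mm and height 126 mm. The lower flange rests on z = 0 and the three cylinders share a vertical axis.

The spool is on the floor beside the table on its −y side.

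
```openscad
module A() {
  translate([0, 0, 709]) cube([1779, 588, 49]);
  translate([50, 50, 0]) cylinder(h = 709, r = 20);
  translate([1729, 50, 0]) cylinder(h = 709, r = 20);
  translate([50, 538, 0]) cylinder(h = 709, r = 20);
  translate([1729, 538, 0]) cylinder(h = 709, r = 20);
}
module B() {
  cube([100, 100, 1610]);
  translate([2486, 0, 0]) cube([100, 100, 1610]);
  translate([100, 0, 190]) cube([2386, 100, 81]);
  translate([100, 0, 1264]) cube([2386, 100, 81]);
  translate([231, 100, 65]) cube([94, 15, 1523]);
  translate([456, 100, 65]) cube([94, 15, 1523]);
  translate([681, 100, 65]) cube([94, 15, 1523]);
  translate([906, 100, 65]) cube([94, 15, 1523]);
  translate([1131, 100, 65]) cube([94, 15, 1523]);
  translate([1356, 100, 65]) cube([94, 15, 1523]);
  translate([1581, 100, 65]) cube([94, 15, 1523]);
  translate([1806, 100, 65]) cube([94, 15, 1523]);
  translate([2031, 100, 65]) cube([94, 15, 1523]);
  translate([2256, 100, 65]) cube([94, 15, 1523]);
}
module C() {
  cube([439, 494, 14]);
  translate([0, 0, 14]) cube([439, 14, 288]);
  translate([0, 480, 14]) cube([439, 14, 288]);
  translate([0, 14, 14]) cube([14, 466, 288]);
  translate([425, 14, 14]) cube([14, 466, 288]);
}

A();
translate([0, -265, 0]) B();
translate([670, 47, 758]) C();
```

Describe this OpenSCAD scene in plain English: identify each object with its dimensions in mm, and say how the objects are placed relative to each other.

A is a table: top 1779 mm (x) × 588 mm (y), 49 mm thick, upper face at z = 758 mm, on four round legs of 40 mm diameter, each leg's bounding box inset 30 mm from the nearest pair of top edges, running from z = 0 to the bottom of the top.

B is a fence section. Two 100×100 mm posts, 1610 mm tall, stand on the floor with a clear span of 2386 mm between their inner faces. Two horizontal rails of 100×81 mm section span the gap between the posts with their undersides at z = 190 mm and z = 1264 mm, flush with the posts' −y face. 10 pickets, each 94 mm wide, 15 mm thick and 1523 mm tall, are fixed to the +y face of the rails with their bottoms at z = 65 mm, evenly spaced across the span with equal gaps (rounded down to the nearest mm) at the −x end and between each pair — any rounding remainder accumulates at the +x end.

C is an open storage box with external size 439×494×302 mm and wall thickness 14 mm (the base is also 14 mm thick). The base covers the whole footprint; the four walls stand on the base, with the y-facing walls full-width and the x-facing walls fitting between their inner faces.

The fence section is on the floor beside the table on its −y side. The open box is on top of the table, centred.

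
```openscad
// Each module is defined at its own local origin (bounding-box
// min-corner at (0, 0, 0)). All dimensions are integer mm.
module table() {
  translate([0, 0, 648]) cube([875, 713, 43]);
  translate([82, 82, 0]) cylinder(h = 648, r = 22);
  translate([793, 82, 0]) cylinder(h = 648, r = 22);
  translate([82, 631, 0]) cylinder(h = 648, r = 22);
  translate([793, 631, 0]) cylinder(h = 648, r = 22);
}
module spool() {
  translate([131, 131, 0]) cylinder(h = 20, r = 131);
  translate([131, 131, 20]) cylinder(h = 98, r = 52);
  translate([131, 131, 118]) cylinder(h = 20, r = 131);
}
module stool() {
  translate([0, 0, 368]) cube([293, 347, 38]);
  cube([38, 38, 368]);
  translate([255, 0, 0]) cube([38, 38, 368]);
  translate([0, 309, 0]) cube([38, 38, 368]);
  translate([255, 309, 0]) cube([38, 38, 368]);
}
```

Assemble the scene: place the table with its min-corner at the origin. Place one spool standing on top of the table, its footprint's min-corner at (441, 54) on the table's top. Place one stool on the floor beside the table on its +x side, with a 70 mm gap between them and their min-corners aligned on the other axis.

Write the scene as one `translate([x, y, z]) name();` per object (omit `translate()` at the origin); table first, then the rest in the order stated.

table();
translate([441, 54, 691]) spool();
translate([945, 0, 0]) stool();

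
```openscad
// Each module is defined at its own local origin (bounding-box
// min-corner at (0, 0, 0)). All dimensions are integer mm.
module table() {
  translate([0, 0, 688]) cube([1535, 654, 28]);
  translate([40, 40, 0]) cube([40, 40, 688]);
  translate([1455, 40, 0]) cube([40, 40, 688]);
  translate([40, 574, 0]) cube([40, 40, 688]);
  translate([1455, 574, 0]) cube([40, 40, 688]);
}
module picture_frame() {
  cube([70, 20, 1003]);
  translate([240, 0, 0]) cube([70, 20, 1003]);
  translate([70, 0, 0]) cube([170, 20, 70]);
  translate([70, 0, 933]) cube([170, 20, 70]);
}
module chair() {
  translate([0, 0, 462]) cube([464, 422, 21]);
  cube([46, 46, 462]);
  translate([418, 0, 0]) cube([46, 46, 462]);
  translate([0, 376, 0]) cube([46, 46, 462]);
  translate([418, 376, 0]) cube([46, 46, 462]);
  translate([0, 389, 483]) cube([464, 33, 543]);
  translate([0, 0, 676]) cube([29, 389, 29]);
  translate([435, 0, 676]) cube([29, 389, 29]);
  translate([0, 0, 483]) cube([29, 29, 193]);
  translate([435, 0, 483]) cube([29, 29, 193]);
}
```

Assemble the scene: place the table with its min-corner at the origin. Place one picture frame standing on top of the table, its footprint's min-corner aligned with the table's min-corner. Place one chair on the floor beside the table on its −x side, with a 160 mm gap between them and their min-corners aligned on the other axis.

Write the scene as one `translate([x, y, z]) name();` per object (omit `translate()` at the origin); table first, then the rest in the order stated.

table();
translate([0, 0, 716]) picture_frame();
translate([-624, 0, 0]) chair();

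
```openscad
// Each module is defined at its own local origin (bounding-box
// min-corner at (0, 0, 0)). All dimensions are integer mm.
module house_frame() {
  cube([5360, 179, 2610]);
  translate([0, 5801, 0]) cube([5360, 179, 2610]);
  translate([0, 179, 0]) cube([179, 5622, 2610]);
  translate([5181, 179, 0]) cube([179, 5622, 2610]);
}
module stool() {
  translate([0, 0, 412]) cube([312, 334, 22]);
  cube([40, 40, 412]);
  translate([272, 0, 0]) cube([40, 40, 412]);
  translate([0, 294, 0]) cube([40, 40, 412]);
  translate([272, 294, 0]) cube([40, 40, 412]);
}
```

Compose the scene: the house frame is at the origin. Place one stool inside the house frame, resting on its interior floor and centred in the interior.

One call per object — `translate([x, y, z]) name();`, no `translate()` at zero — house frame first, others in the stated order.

house_frame();
translate([2524, 2823, 0]) stool();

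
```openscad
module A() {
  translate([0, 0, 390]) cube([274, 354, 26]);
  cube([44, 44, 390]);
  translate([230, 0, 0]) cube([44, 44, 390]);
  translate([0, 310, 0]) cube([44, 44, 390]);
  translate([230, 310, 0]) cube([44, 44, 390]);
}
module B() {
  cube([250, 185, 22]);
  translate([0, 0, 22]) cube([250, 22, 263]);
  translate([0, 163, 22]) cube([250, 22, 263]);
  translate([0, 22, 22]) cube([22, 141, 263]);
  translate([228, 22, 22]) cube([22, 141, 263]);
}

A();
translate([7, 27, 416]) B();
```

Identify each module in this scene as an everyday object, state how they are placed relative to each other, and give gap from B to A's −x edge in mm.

The open box's min-x is at 7; the stool's min-x is 0; gap = 7 mm.

A is a stool. B is an open box. The open box is on top of the stool. The gap from the open box to the stool's −x edge is 7 mm.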